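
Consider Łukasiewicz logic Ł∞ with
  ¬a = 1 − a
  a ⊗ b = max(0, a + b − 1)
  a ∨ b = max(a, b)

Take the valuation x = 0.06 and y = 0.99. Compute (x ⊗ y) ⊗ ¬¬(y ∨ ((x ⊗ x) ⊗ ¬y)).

0.04

x ⊗ y = max(0, 0.06 + 0.99 − 1) = max(0, 0.05) = 0.05
x ⊗ x = max(0, 0.06 + 0.06 − 1) = max(0, -0.88) = 0.00
¬y = 1 − 0.99 = 0.01
(x ⊗ x) ⊗ ¬y = max(0, 0.00 + 0.01 − 1) = max(0, -0.99) = 0.00
y ∨ ((x ⊗ x) ⊗ ¬y) = max(0.99, 0.00) = 0.99
¬(y ∨ ((x ⊗ x) ⊗ ¬y)) = 1 − 0.99 = 0.01
¬¬(y ∨ ((x ⊗ x) ⊗ ¬y)) = 1 − 0.01 = 0.99
(x ⊗ y) ⊗ ¬¬(y ∨ ((x ⊗ x) ⊗ ¬y)) = max(0, 0.05 + 0.99 − 1) = max(0, 0.04) = 0.04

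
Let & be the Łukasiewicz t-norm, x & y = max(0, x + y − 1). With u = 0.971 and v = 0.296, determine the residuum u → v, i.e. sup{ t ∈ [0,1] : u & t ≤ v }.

0.325

The residuum of the Łukasiewicz t-norm gives the supremum: min(1, 1 − 0.971 + 0.296).
1 − 0.971 + 0.296 = 0.325, so t = min(1, 0.325) = 0.325.
Check: 0.971 & 0.325 = max(0, 0.296) = 0.296 ≤ 0.296.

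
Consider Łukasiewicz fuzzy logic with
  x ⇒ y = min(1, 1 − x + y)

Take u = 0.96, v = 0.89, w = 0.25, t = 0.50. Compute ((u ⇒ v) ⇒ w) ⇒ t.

u ⇒ v = min(1, 1 − 0.96 + 0.89) = min(1, 0.93) = 0.93
(u ⇒ v) ⇒ w = min(1, 1 − 0.93 + 0.25) = min(1, 0.32) = 0.32
((u ⇒ v) ⇒ w) ⇒ t = min(1, 1 − 0.32 + 0.50) = min(1, 1.18) = 1.00

1.00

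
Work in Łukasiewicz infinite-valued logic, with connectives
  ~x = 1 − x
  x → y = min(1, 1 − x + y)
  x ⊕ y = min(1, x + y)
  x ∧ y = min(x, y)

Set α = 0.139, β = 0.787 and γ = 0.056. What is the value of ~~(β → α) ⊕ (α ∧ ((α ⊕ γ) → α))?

β → α = min(1, 1 − 0.787 + 0.139) = min(1, 0.352) = 0.352
~(β → α) = 1 − 0.352 = 0.648
~~(β → α) = 1 − 0.648 = 0.352
α ⊕ γ = min(1, 0.139 + 0.056) = min(1, 0.195) = 0.195
(α ⊕ γ) → α = min(1, 1 − 0.195 + 0.139) = min(1, 0.944) = 0.944
α ∧ ((α ⊕ γ) → α) = min(0.139, 0.944) = 0.139
~~(β → α) ⊕ (α ∧ ((α ⊕ γ) → α)) = min(1, 0.352 + 0.139) = min(1, 0.491) = 0.491

0.491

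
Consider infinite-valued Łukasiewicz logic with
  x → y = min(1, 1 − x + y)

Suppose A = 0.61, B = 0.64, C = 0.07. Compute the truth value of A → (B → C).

0.82

B → C = min(1, 1 − 0.64 + 0.07) = min(1, 0.43) = 0.43
A → (B → C) = min(1, 1 − 0.61 + 0.43) = min(1, 0.82) = 0.82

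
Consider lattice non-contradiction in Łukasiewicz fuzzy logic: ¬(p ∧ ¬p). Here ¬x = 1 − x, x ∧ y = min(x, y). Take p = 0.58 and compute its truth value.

¬p = 1 − 0.58 = 0.42
p ∧ ¬p = min(0.58, 0.42) = 0.42
¬(p ∧ ¬p) = 1 − 0.42 = 0.58
(The value 0.58 < 1 shows this instance is not satisfied; not a Ł∞-tautology — its value is 1 − min(a, 1−a).)

0.58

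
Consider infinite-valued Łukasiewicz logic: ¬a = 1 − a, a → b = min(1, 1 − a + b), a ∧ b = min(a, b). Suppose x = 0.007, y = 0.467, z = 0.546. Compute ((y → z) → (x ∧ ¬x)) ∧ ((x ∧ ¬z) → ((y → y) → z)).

0.007

y → z = min(1, 1 − 0.467 + 0.546) = min(1, 1.079) = 1.000
¬x = 1 − 0.007 = 0.993
x ∧ ¬x = min(0.007, 0.993) = 0.007
(y → z) → (x ∧ ¬x) = min(1, 1 − 1.000 + 0.007) = min(1, 0.007) = 0.007
¬z = 1 − 0.546 = 0.454
x ∧ ¬z = min(0.007, 0.454) = 0.007
y → y = min(1, 1 − 0.467 + 0.467) = min(1, 1.000) = 1.000
(y → y) → z = min(1, 1 − 1.000 + 0.546) = min(1, 0.546) = 0.546
(x ∧ ¬z) → ((y → y) → z) = min(1, 1 − 0.007 + 0.546) = min(1, 1.539) = 1.000
((y → z) → (x ∧ ¬x)) ∧ ((x ∧ ¬z) → ((y → y) → z)) = min(0.007, 1.000) = 0.007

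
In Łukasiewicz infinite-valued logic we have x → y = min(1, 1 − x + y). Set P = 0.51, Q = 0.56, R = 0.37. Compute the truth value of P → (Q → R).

Q → R = min(1, 1 − 0.56 + 0.37) = min(1, 0.81) = 0.81
P → (Q → R) = min(1, 1 − 0.51 + 0.81) = min(1, 1.30) = 1.00

1.00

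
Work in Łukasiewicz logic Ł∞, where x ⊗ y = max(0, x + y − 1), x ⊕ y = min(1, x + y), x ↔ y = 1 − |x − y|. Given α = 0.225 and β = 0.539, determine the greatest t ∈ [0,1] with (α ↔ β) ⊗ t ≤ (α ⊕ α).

0.764

α ↔ β = 1 − |0.225 − 0.539| = 1 − 0.314 = 0.686
So the left factor is α ↔ β = 0.686.
α ⊕ α = min(1, 0.225 + 0.225) = min(1, 0.450) = 0.450
So the right-hand bound is α ⊕ α = 0.450.
The residuum of the Łukasiewicz t-norm gives the supremum: min(1, 1 − 0.686 + 0.450).
1 − 0.686 + 0.450 = 0.764, so t = min(1, 0.764) = 0.764.
Check: 0.686 ⊗ 0.764 = max(0, 0.450) = 0.450 ≤ 0.450.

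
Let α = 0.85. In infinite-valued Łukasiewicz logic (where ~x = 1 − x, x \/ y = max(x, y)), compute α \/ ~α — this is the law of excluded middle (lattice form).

0.85

~α = 1 − 0.85 = 0.15
α \/ ~α = max(0.85, 0.15) = 0.85
(The value 0.85 < 1 shows this instance is not satisfied; not a Ł∞-tautology — its value is max(a, 1−a).)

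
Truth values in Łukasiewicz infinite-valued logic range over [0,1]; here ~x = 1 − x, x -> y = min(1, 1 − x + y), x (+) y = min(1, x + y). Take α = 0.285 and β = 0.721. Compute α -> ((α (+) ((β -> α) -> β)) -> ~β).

β -> α = min(1, 1 − 0.721 + 0.285) = min(1, 0.564) = 0.564
(β -> α) -> β = min(1, 1 − 0.564 + 0.721) = min(1, 1.157) = 1.000
α (+) ((β -> α) -> β) = min(1, 0.285 + 1.000) = min(1, 1.285) = 1.000
~β = 1 − 0.721 = 0.279
(α (+) ((β -> α) -> β)) -> ~β = min(1, 1 − 1.000 + 0.279) = min(1, 0.279) = 0.279
α -> ((α (+) ((β -> α) -> β)) -> ~β) = min(1, 1 − 0.285 + 0.279) = min(1, 0.994) = 0.994

0.994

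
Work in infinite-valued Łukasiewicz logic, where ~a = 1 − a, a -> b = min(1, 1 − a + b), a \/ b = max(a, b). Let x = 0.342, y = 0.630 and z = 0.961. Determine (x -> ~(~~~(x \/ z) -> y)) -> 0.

x \/ z = max(0.342, 0.961) = 0.961
~(x \/ z) = 1 − 0.961 = 0.039
~~(x \/ z) = 1 − 0.039 = 0.961
~~~(x \/ z) = 1 − 0.961 = 0.039
~~~(x \/ z) -> y = min(1, 1 − 0.039 + 0.630) = min(1, 1.591) = 1.000
~(~~~(x \/ z) -> y) = 1 − 1.000 = 0.000
x -> ~(~~~(x \/ z) -> y) = min(1, 1 − 0.342 + 0.000) = min(1, 0.658) = 0.658
(x -> ~(~~~(x \/ z) -> y)) -> 0 = min(1, 1 − 0.658 + 0.000) = min(1, 0.342) = 0.342

0.342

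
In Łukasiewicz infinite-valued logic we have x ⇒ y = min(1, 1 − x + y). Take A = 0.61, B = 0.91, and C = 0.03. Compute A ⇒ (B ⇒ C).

0.51

B ⇒ C = min(1, 1 − 0.91 + 0.03) = min(1, 0.12) = 0.12
A ⇒ (B ⇒ C) = min(1, 1 − 0.61 + 0.12) = min(1, 0.51) = 0.51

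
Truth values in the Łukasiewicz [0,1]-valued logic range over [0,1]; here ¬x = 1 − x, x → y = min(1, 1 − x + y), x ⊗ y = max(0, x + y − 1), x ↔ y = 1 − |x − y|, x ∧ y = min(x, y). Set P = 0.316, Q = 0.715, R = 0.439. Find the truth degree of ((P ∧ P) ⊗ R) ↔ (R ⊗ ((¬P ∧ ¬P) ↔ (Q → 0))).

0.960

P ∧ P = min(0.316, 0.316) = 0.316
(P ∧ P) ⊗ R = max(0, 0.316 + 0.439 − 1) = max(0, -0.245) = 0.000
¬P = 1 − 0.316 = 0.684
¬P ∧ ¬P = min(0.684, 0.684) = 0.684
Q → 0 = min(1, 1 − 0.715 + 0.000) = min(1, 0.285) = 0.285
(¬P ∧ ¬P) ↔ (Q → 0) = 1 − |0.684 − 0.285| = 1 − 0.399 = 0.601
R ⊗ ((¬P ∧ ¬P) ↔ (Q → 0)) = max(0, 0.439 + 0.601 − 1) = max(0, 0.040) = 0.040
((P ∧ P) ⊗ R) ↔ (R ⊗ ((¬P ∧ ¬P) ↔ (Q → 0))) = 1 − |0.000 − 0.040| = 1 − 0.040 = 0.960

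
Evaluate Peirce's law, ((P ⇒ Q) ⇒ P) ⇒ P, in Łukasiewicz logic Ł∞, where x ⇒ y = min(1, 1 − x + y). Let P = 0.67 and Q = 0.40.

0.73

P ⇒ Q = min(1, 1 − 0.67 + 0.40) = min(1, 0.73) = 0.73
(P ⇒ Q) ⇒ P = min(1, 1 − 0.73 + 0.67) = min(1, 0.94) = 0.94
((P ⇒ Q) ⇒ P) ⇒ P = min(1, 1 − 0.94 + 0.67) = min(1, 0.73) = 0.73
(The value 0.73 < 1 shows this instance is not satisfied; not a Ł∞-tautology in general.)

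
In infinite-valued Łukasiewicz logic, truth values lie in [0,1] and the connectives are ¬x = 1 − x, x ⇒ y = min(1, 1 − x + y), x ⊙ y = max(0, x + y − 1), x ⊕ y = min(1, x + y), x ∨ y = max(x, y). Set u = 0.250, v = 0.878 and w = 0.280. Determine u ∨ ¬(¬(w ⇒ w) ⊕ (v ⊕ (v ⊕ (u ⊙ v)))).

w ⇒ w = min(1, 1 − 0.280 + 0.280) = min(1, 1.000) = 1.000
¬(w ⇒ w) = 1 − 1.000 = 0.000
u ⊙ v = max(0, 0.250 + 0.878 − 1) = max(0, 0.128) = 0.128
v ⊕ (u ⊙ v) = min(1, 0.878 + 0.128) = min(1, 1.006) = 1.000
v ⊕ (v ⊕ (u ⊙ v)) = min(1, 0.878 + 1.000) = min(1, 1.878) = 1.000
¬(w ⇒ w) ⊕ (v ⊕ (v ⊕ (u ⊙ v))) = min(1, 0.000 + 1.000) = min(1, 1.000) = 1.000
¬(¬(w ⇒ w) ⊕ (v ⊕ (v ⊕ (u ⊙ v)))) = 1 − 1.000 = 0.000
u ∨ ¬(¬(w ⇒ w) ⊕ (v ⊕ (v ⊕ (u ⊙ v)))) = max(0.250, 0.000) = 0.250

0.250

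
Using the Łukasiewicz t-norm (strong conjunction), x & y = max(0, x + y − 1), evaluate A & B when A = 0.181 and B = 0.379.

0.000

A & B = max(0, 0.181 + 0.379 − 1) = max(0, -0.440) = 0.000
For comparison, the Gödel (minimum) t-norm min(x, y) would give 0.181.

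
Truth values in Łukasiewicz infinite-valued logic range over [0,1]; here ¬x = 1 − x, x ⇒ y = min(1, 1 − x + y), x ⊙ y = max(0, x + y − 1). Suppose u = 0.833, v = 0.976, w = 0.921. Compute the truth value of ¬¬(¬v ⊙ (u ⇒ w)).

¬v = 1 − 0.976 = 0.024
u ⇒ w = min(1, 1 − 0.833 + 0.921) = min(1, 1.088) = 1.000
¬v ⊙ (u ⇒ w) = max(0, 0.024 + 1.000 − 1) = max(0, 0.024) = 0.024
¬(¬v ⊙ (u ⇒ w)) = 1 − 0.024 = 0.976
¬¬(¬v ⊙ (u ⇒ w)) = 1 − 0.976 = 0.024

0.024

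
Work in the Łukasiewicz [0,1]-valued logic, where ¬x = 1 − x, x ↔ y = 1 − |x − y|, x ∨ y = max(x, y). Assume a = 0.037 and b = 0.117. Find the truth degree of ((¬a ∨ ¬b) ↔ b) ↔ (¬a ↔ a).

0.920

¬a = 1 − 0.037 = 0.963
¬b = 1 − 0.117 = 0.883
¬a ∨ ¬b = max(0.963, 0.883) = 0.963
(¬a ∨ ¬b) ↔ b = 1 − |0.963 − 0.117| = 1 − 0.846 = 0.154
¬a ↔ a = 1 − |0.963 − 0.037| = 1 − 0.926 = 0.074
((¬a ∨ ¬b) ↔ b) ↔ (¬a ↔ a) = 1 − |0.154 − 0.074| = 1 − 0.080 = 0.920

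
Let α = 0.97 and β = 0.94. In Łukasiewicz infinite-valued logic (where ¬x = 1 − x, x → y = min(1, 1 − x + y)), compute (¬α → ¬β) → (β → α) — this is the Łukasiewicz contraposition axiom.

1.00

¬α = 1 − 0.97 = 0.03
¬β = 1 − 0.94 = 0.06
¬α → ¬β = min(1, 1 − 0.03 + 0.06) = min(1, 1.03) = 1.00
β → α = min(1, 1 − 0.94 + 0.97) = min(1, 1.03) = 1.00
(¬α → ¬β) → (β → α) = min(1, 1 − 1.00 + 1.00) = min(1, 1.00) = 1.00
(As expected: an axiom of Ł∞, always 1.)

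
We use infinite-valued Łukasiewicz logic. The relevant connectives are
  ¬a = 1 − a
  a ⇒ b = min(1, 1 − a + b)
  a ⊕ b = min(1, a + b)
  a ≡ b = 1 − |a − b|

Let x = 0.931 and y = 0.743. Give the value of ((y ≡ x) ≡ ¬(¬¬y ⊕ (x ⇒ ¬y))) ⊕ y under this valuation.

0.931

y ≡ x = 1 − |0.743 − 0.931| = 1 − 0.188 = 0.812
¬y = 1 − 0.743 = 0.257
¬¬y = 1 − 0.257 = 0.743
x ⇒ ¬y = min(1, 1 − 0.931 + 0.257) = min(1, 0.326) = 0.326
¬¬y ⊕ (x ⇒ ¬y) = min(1, 0.743 + 0.326) = min(1, 1.069) = 1.000
¬(¬¬y ⊕ (x ⇒ ¬y)) = 1 − 1.000 = 0.000
(y ≡ x) ≡ ¬(¬¬y ⊕ (x ⇒ ¬y)) = 1 − |0.812 − 0.000| = 1 − 0.812 = 0.188
((y ≡ x) ≡ ¬(¬¬y ⊕ (x ⇒ ¬y))) ⊕ y = min(1, 0.188 + 0.743) = min(1, 0.931) = 0.931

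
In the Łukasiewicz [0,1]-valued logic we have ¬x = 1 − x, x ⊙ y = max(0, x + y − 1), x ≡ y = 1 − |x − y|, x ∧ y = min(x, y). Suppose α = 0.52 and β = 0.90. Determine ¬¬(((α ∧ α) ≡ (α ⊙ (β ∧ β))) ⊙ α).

α ∧ α = min(0.52, 0.52) = 0.52
β ∧ β = min(0.90, 0.90) = 0.90
α ⊙ (β ∧ β) = max(0, 0.52 + 0.90 − 1) = max(0, 0.42) = 0.42
(α ∧ α) ≡ (α ⊙ (β ∧ β)) = 1 − |0.52 − 0.42| = 1 − 0.10 = 0.90
((α ∧ α) ≡ (α ⊙ (β ∧ β))) ⊙ α = max(0, 0.90 + 0.52 − 1) = max(0, 0.42) = 0.42
¬(((α ∧ α) ≡ (α ⊙ (β ∧ β))) ⊙ α) = 1 − 0.42 = 0.58
¬¬(((α ∧ α) ≡ (α ⊙ (β ∧ β))) ⊙ α) = 1 − 0.58 = 0.42

0.42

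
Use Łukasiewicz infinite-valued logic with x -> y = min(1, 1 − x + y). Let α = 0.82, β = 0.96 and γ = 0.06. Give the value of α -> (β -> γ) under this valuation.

β -> γ = min(1, 1 − 0.96 + 0.06) = min(1, 0.10) = 0.10
α -> (β -> γ) = min(1, 1 − 0.82 + 0.10) = min(1, 0.28) = 0.28

0.28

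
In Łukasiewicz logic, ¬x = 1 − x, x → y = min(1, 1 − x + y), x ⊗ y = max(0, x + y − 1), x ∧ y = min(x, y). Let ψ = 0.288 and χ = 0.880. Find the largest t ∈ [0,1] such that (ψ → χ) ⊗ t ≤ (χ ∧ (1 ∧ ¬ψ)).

0.712

ψ → χ = min(1, 1 − 0.288 + 0.880) = min(1, 1.592) = 1.000
So the left factor is ψ → χ = 1.000.
¬ψ = 1 − 0.288 = 0.712
1 ∧ ¬ψ = min(1.000, 0.712) = 0.712
χ ∧ (1 ∧ ¬ψ) = min(0.880, 0.712) = 0.712
So the right-hand bound is χ ∧ (1 ∧ ¬ψ) = 0.712.
The residuum of the Łukasiewicz t-norm gives the supremum: min(1, 1 − 1.000 + 0.712).
1 − 1.000 + 0.712 = 0.712, so t = min(1, 0.712) = 0.712.
Check: 1.000 ⊗ 0.712 = max(0, 0.712) = 0.712 ≤ 0.712.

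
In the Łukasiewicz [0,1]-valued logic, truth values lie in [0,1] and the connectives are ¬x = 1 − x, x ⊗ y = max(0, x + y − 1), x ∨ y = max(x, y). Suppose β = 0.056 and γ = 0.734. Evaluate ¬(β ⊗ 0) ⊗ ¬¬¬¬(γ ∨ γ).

0.734

β ⊗ 0 = max(0, 0.056 + 0.000 − 1) = max(0, -0.944) = 0.000
¬(β ⊗ 0) = 1 − 0.000 = 1.000
γ ∨ γ = max(0.734, 0.734) = 0.734
¬(γ ∨ γ) = 1 − 0.734 = 0.266
¬¬(γ ∨ γ) = 1 − 0.266 = 0.734
¬¬¬(γ ∨ γ) = 1 − 0.734 = 0.266
¬¬¬¬(γ ∨ γ) = 1 − 0.266 = 0.734
¬(β ⊗ 0) ⊗ ¬¬¬¬(γ ∨ γ) = max(0, 1.000 + 0.734 − 1) = max(0, 0.734) = 0.734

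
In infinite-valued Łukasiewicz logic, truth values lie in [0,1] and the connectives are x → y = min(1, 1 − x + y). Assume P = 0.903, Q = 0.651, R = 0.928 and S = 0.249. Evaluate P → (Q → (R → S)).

0.767

R → S = min(1, 1 − 0.928 + 0.249) = min(1, 0.321) = 0.321
Q → (R → S) = min(1, 1 − 0.651 + 0.321) = min(1, 0.670) = 0.670
P → (Q → (R → S)) = min(1, 1 − 0.903 + 0.670) = min(1, 0.767) = 0.767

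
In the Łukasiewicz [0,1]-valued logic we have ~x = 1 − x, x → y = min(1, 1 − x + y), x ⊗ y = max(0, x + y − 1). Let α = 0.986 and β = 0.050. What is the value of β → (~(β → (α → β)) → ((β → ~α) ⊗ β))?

1.000

α → β = min(1, 1 − 0.986 + 0.050) = min(1, 0.064) = 0.064
β → (α → β) = min(1, 1 − 0.050 + 0.064) = min(1, 1.014) = 1.000
~(β → (α → β)) = 1 − 1.000 = 0.000
~α = 1 − 0.986 = 0.014
β → ~α = min(1, 1 − 0.050 + 0.014) = min(1, 0.964) = 0.964
(β → ~α) ⊗ β = max(0, 0.964 + 0.050 − 1) = max(0, 0.014) = 0.014
~(β → (α → β)) → ((β → ~α) ⊗ β) = min(1, 1 − 0.000 + 0.014) = min(1, 1.014) = 1.000
β → (~(β → (α → β)) → ((β → ~α) ⊗ β)) = min(1, 1 − 0.050 + 1.000) = min(1, 1.950) = 1.000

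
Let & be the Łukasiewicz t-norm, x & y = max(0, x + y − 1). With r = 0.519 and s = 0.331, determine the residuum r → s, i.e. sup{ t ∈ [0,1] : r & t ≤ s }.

The residuum of the Łukasiewicz t-norm gives the supremum: min(1, 1 − 0.519 + 0.331).
1 − 0.519 + 0.331 = 0.812, so t = min(1, 0.812) = 0.812.
Check: 0.519 & 0.812 = max(0, 0.331) = 0.331 ≤ 0.331.

0.812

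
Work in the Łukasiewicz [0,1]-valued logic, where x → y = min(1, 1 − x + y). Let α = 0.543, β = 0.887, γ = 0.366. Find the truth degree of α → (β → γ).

β → γ = min(1, 1 − 0.887 + 0.366) = min(1, 0.479) = 0.479
α → (β → γ) = min(1, 1 − 0.543 + 0.479) = min(1, 0.936) = 0.936

0.936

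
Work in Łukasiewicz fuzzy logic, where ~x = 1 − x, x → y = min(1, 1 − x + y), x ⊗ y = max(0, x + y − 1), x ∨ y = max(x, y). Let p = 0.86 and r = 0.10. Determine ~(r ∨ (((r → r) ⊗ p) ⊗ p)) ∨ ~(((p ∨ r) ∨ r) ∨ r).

0.28

r → r = min(1, 1 − 0.10 + 0.10) = min(1, 1.00) = 1.00
(r → r) ⊗ p = max(0, 1.00 + 0.86 − 1) = max(0, 0.86) = 0.86
((r → r) ⊗ p) ⊗ p = max(0, 0.86 + 0.86 − 1) = max(0, 0.72) = 0.72
r ∨ (((r → r) ⊗ p) ⊗ p) = max(0.10, 0.72) = 0.72
~(r ∨ (((r → r) ⊗ p) ⊗ p)) = 1 − 0.72 = 0.28
p ∨ r = max(0.86, 0.10) = 0.86
(p ∨ r) ∨ r = max(0.86, 0.10) = 0.86
((p ∨ r) ∨ r) ∨ r = max(0.86, 0.10) = 0.86
~(((p ∨ r) ∨ r) ∨ r) = 1 − 0.86 = 0.14
~(r ∨ (((r → r) ⊗ p) ⊗ p)) ∨ ~(((p ∨ r) ∨ r) ∨ r) = max(0.28, 0.14) = 0.28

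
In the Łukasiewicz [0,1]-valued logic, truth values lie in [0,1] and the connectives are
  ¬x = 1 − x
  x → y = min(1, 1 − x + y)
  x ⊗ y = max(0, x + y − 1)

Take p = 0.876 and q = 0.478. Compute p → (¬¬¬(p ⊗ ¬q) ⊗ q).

¬q = 1 − 0.478 = 0.522
p ⊗ ¬q = max(0, 0.876 + 0.522 − 1) = max(0, 0.398) = 0.398
¬(p ⊗ ¬q) = 1 − 0.398 = 0.602
¬¬(p ⊗ ¬q) = 1 − 0.602 = 0.398
¬¬¬(p ⊗ ¬q) = 1 − 0.398 = 0.602
¬¬¬(p ⊗ ¬q) ⊗ q = max(0, 0.602 + 0.478 − 1) = max(0, 0.080) = 0.080
p → (¬¬¬(p ⊗ ¬q) ⊗ q) = min(1, 1 − 0.876 + 0.080) = min(1, 0.204) = 0.204

0.204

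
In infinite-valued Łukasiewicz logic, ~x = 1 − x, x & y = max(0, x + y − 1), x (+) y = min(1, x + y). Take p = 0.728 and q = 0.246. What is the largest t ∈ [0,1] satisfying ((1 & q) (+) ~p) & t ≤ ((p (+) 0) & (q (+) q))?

0.702

1 & q = max(0, 1.000 + 0.246 − 1) = max(0, 0.246) = 0.246
~p = 1 − 0.728 = 0.272
(1 & q) (+) ~p = min(1, 0.246 + 0.272) = min(1, 0.518) = 0.518
So the left factor is (1 & q) (+) ~p = 0.518.
p (+) 0 = min(1, 0.728 + 0.000) = min(1, 0.728) = 0.728
q (+) q = min(1, 0.246 + 0.246) = min(1, 0.492) = 0.492
(p (+) 0) & (q (+) q) = max(0, 0.728 + 0.492 − 1) = max(0, 0.220) = 0.220
So the right-hand bound is (p (+) 0) & (q (+) q) = 0.220.
The residuum of the Łukasiewicz t-norm gives the supremum: min(1, 1 − 0.518 + 0.220).
1 − 0.518 + 0.220 = 0.702, so t = min(1, 0.702) = 0.702.
Check: 0.518 & 0.702 = max(0, 0.220) = 0.220 ≤ 0.220.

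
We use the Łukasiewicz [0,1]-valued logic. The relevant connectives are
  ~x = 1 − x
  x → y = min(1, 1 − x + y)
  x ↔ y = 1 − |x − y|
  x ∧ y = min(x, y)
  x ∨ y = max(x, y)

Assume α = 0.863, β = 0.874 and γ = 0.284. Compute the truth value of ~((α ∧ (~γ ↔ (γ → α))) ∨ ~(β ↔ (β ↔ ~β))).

0.284

~γ = 1 − 0.284 = 0.716
γ → α = min(1, 1 − 0.284 + 0.863) = min(1, 1.579) = 1.000
~γ ↔ (γ → α) = 1 − |0.716 − 1.000| = 1 − 0.284 = 0.716
α ∧ (~γ ↔ (γ → α)) = min(0.863, 0.716) = 0.716
~β = 1 − 0.874 = 0.126
β ↔ ~β = 1 − |0.874 − 0.126| = 1 − 0.748 = 0.252
β ↔ (β ↔ ~β) = 1 − |0.874 − 0.252| = 1 − 0.622 = 0.378
~(β ↔ (β ↔ ~β)) = 1 − 0.378 = 0.622
(α ∧ (~γ ↔ (γ → α))) ∨ ~(β ↔ (β ↔ ~β)) = max(0.716, 0.622) = 0.716
~((α ∧ (~γ ↔ (γ → α))) ∨ ~(β ↔ (β ↔ ~β))) = 1 − 0.716 = 0.284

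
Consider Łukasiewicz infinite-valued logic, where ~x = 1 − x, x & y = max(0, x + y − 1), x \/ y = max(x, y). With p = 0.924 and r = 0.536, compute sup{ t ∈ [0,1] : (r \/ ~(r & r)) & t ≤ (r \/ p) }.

0.996

r & r = max(0, 0.536 + 0.536 − 1) = max(0, 0.072) = 0.072
~(r & r) = 1 − 0.072 = 0.928
r \/ ~(r & r) = max(0.536, 0.928) = 0.928
So the left factor is r \/ ~(r & r) = 0.928.
r \/ p = max(0.536, 0.924) = 0.924
So the right-hand bound is r \/ p = 0.924.
The residuum of the Łukasiewicz t-norm gives the supremum: min(1, 1 − 0.928 + 0.924).
1 − 0.928 + 0.924 = 0.996, so t = min(1, 0.996) = 0.996.
Check: 0.928 & 0.996 = max(0, 0.924) = 0.924 ≤ 0.924.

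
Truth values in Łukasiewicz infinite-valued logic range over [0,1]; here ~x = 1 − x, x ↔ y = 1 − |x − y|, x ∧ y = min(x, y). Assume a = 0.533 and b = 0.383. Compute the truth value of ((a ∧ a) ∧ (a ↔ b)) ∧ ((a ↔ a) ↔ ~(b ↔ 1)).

0.533

a ∧ a = min(0.533, 0.533) = 0.533
a ↔ b = 1 − |0.533 − 0.383| = 1 − 0.150 = 0.850
(a ∧ a) ∧ (a ↔ b) = min(0.533, 0.850) = 0.533
a ↔ a = 1 − |0.533 − 0.533| = 1 − 0.000 = 1.000
b ↔ 1 = 1 − |0.383 − 1.000| = 1 − 0.617 = 0.383
~(b ↔ 1) = 1 − 0.383 = 0.617
(a ↔ a) ↔ ~(b ↔ 1) = 1 − |1.000 − 0.617| = 1 − 0.383 = 0.617
((a ∧ a) ∧ (a ↔ b)) ∧ ((a ↔ a) ↔ ~(b ↔ 1)) = min(0.533, 0.617) = 0.533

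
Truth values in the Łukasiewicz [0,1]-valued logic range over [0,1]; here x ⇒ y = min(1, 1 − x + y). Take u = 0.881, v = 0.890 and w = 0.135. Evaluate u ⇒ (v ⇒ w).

0.364

v ⇒ w = min(1, 1 − 0.890 + 0.135) = min(1, 0.245) = 0.245
u ⇒ (v ⇒ w) = min(1, 1 − 0.881 + 0.245) = min(1, 0.364) = 0.364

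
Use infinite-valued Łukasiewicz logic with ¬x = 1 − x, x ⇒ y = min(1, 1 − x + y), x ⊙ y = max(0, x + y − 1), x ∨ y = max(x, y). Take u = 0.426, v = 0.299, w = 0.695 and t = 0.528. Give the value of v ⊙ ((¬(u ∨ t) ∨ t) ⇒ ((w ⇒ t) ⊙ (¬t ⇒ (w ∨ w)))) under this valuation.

u ∨ t = max(0.426, 0.528) = 0.528
¬(u ∨ t) = 1 − 0.528 = 0.472
¬(u ∨ t) ∨ t = max(0.472, 0.528) = 0.528
w ⇒ t = min(1, 1 − 0.695 + 0.528) = min(1, 0.833) = 0.833
¬t = 1 − 0.528 = 0.472
w ∨ w = max(0.695, 0.695) = 0.695
¬t ⇒ (w ∨ w) = min(1, 1 − 0.472 + 0.695) = min(1, 1.223) = 1.000
(w ⇒ t) ⊙ (¬t ⇒ (w ∨ w)) = max(0, 0.833 + 1.000 − 1) = max(0, 0.833) = 0.833
(¬(u ∨ t) ∨ t) ⇒ ((w ⇒ t) ⊙ (¬t ⇒ (w ∨ w))) = min(1, 1 − 0.528 + 0.833) = min(1, 1.305) = 1.000
v ⊙ ((¬(u ∨ t) ∨ t) ⇒ ((w ⇒ t) ⊙ (¬t ⇒ (w ∨ w)))) = max(0, 0.299 + 1.000 − 1) = max(0, 0.299) = 0.299

0.299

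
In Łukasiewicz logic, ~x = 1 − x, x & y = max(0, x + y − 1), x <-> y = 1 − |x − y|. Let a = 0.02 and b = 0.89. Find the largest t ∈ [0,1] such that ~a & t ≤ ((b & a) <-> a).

1.00

~a = 1 − 0.02 = 0.98
So the left factor is ~a = 0.98.
b & a = max(0, 0.89 + 0.02 − 1) = max(0, -0.09) = 0.00
(b & a) <-> a = 1 − |0.00 − 0.02| = 1 − 0.02 = 0.98
So the right-hand bound is (b & a) <-> a = 0.98.
The residuum of the Łukasiewicz t-norm gives the supremum: min(1, 1 − 0.98 + 0.98).
1 − 0.98 + 0.98 = 1.00, so t = min(1, 1.00) = 1.00.
Check: 0.98 & 1.00 = max(0, 0.98) = 0.98 ≤ 0.98.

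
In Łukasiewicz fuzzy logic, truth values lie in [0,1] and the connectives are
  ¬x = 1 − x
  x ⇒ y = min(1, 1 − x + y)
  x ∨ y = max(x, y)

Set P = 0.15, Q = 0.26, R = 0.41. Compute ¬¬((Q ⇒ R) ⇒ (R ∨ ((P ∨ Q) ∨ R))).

0.41

Q ⇒ R = min(1, 1 − 0.26 + 0.41) = min(1, 1.15) = 1.00
P ∨ Q = max(0.15, 0.26) = 0.26
(P ∨ Q) ∨ R = max(0.26, 0.41) = 0.41
R ∨ ((P ∨ Q) ∨ R) = max(0.41, 0.41) = 0.41
(Q ⇒ R) ⇒ (R ∨ ((P ∨ Q) ∨ R)) = min(1, 1 − 1.00 + 0.41) = min(1, 0.41) = 0.41
¬((Q ⇒ R) ⇒ (R ∨ ((P ∨ Q) ∨ R))) = 1 − 0.41 = 0.59
¬¬((Q ⇒ R) ⇒ (R ∨ ((P ∨ Q) ∨ R))) = 1 − 0.59 = 0.41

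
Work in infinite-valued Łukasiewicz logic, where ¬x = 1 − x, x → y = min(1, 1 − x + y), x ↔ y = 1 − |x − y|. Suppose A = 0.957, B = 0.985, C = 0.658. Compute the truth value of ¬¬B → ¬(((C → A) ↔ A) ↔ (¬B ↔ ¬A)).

0.030

¬B = 1 − 0.985 = 0.015
¬¬B = 1 − 0.015 = 0.985
C → A = min(1, 1 − 0.658 + 0.957) = min(1, 1.299) = 1.000
(C → A) ↔ A = 1 − |1.000 − 0.957| = 1 − 0.043 = 0.957
¬A = 1 − 0.957 = 0.043
¬B ↔ ¬A = 1 − |0.015 − 0.043| = 1 − 0.028 = 0.972
((C → A) ↔ A) ↔ (¬B ↔ ¬A) = 1 − |0.957 − 0.972| = 1 − 0.015 = 0.985
¬(((C → A) ↔ A) ↔ (¬B ↔ ¬A)) = 1 − 0.985 = 0.015
¬¬B → ¬(((C → A) ↔ A) ↔ (¬B ↔ ¬A)) = min(1, 1 − 0.985 + 0.015) = min(1, 0.030) = 0.030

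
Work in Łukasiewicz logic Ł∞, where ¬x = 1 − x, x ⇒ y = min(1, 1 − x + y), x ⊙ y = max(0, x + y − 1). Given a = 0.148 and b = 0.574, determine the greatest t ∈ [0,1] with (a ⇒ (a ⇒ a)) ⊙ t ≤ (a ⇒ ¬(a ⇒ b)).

0.852

a ⇒ a = min(1, 1 − 0.148 + 0.148) = min(1, 1.000) = 1.000
a ⇒ (a ⇒ a) = min(1, 1 − 0.148 + 1.000) = min(1, 1.852) = 1.000
So the left factor is a ⇒ (a ⇒ a) = 1.000.
a ⇒ b = min(1, 1 − 0.148 + 0.574) = min(1, 1.426) = 1.000
¬(a ⇒ b) = 1 − 1.000 = 0.000
a ⇒ ¬(a ⇒ b) = min(1, 1 − 0.148 + 0.000) = min(1, 0.852) = 0.852
So the right-hand bound is a ⇒ ¬(a ⇒ b) = 0.852.
The residuum of the Łukasiewicz t-norm gives the supremum: min(1, 1 − 1.000 + 0.852).
1 − 1.000 + 0.852 = 0.852, so t = min(1, 0.852) = 0.852.
Check: 1.000 ⊙ 0.852 = max(0, 0.852) = 0.852 ≤ 0.852.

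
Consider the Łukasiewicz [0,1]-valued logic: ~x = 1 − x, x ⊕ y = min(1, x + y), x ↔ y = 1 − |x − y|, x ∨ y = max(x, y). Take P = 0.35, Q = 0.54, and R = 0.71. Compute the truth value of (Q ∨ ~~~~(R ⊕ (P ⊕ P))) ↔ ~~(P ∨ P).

0.35

P ⊕ P = min(1, 0.35 + 0.35) = min(1, 0.70) = 0.70
R ⊕ (P ⊕ P) = min(1, 0.71 + 0.70) = min(1, 1.41) = 1.00
~(R ⊕ (P ⊕ P)) = 1 − 1.00 = 0.00
~~(R ⊕ (P ⊕ P)) = 1 − 0.00 = 1.00
~~~(R ⊕ (P ⊕ P)) = 1 − 1.00 = 0.00
~~~~(R ⊕ (P ⊕ P)) = 1 − 0.00 = 1.00
Q ∨ ~~~~(R ⊕ (P ⊕ P)) = max(0.54, 1.00) = 1.00
P ∨ P = max(0.35, 0.35) = 0.35
~(P ∨ P) = 1 − 0.35 = 0.65
~~(P ∨ P) = 1 − 0.65 = 0.35
(Q ∨ ~~~~(R ⊕ (P ⊕ P))) ↔ ~~(P ∨ P) = 1 − |1.00 − 0.35| = 1 − 0.65 = 0.35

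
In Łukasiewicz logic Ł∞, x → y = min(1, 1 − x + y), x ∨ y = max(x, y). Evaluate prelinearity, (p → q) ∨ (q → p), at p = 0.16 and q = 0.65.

1.00

p → q = min(1, 1 − 0.16 + 0.65) = min(1, 1.49) = 1.00
q → p = min(1, 1 − 0.65 + 0.16) = min(1, 0.51) = 0.51
(p → q) ∨ (q → p) = max(1.00, 0.51) = 1.00
(As expected: a Ł∞-tautology — holds in every MV-chain.)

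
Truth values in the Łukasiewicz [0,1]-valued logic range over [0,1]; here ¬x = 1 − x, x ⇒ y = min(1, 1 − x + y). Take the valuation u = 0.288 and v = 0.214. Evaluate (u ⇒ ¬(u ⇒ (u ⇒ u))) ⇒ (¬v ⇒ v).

0.716

u ⇒ u = min(1, 1 − 0.288 + 0.288) = min(1, 1.000) = 1.000
u ⇒ (u ⇒ u) = min(1, 1 − 0.288 + 1.000) = min(1, 1.712) = 1.000
¬(u ⇒ (u ⇒ u)) = 1 − 1.000 = 0.000
u ⇒ ¬(u ⇒ (u ⇒ u)) = min(1, 1 − 0.288 + 0.000) = min(1, 0.712) = 0.712
¬v = 1 − 0.214 = 0.786
¬v ⇒ v = min(1, 1 − 0.786 + 0.214) = min(1, 0.428) = 0.428
(u ⇒ ¬(u ⇒ (u ⇒ u))) ⇒ (¬v ⇒ v) = min(1, 1 − 0.712 + 0.428) = min(1, 0.716) = 0.716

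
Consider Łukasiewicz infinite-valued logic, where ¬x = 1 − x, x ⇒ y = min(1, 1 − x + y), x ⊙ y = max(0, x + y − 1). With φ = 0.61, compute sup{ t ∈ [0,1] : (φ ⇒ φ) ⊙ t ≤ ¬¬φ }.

φ ⇒ φ = min(1, 1 − 0.61 + 0.61) = min(1, 1.00) = 1.00
So the left factor is φ ⇒ φ = 1.00.
¬φ = 1 − 0.61 = 0.39
¬¬φ = 1 − 0.39 = 0.61
So the right-hand bound is ¬¬φ = 0.61.
The residuum of the Łukasiewicz t-norm gives the supremum: min(1, 1 − 1.00 + 0.61).
1 − 1.00 + 0.61 = 0.61, so t = min(1, 0.61) = 0.61.
Check: 1.00 ⊙ 0.61 = max(0, 0.61) = 0.61 ≤ 0.61.

0.61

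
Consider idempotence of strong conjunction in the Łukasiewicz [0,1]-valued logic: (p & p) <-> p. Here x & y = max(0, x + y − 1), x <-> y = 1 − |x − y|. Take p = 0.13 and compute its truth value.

p & p = max(0, 0.13 + 0.13 − 1) = max(0, -0.74) = 0.00
(p & p) <-> p = 1 − |0.00 − 0.13| = 1 − 0.13 = 0.87
(The value 0.87 < 1 shows this instance is not satisfied; fails in Ł∞ since a ⊗ a = max(0, 2a−1) ≠ a in general.)

0.87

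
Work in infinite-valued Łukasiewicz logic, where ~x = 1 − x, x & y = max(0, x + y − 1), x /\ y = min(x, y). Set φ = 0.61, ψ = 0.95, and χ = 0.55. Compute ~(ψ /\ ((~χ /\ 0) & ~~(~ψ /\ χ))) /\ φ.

~χ = 1 − 0.55 = 0.45
~χ /\ 0 = min(0.45, 0.00) = 0.00
~ψ = 1 − 0.95 = 0.05
~ψ /\ χ = min(0.05, 0.55) = 0.05
~(~ψ /\ χ) = 1 − 0.05 = 0.95
~~(~ψ /\ χ) = 1 − 0.95 = 0.05
(~χ /\ 0) & ~~(~ψ /\ χ) = max(0, 0.00 + 0.05 − 1) = max(0, -0.95) = 0.00
ψ /\ ((~χ /\ 0) & ~~(~ψ /\ χ)) = min(0.95, 0.00) = 0.00
~(ψ /\ ((~χ /\ 0) & ~~(~ψ /\ χ))) = 1 − 0.00 = 1.00
~(ψ /\ ((~χ /\ 0) & ~~(~ψ /\ χ))) /\ φ = min(1.00, 0.61) = 0.61

0.61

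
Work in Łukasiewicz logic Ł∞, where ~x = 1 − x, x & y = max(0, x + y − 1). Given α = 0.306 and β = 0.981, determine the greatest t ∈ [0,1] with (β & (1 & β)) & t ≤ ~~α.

1 & β = max(0, 1.000 + 0.981 − 1) = max(0, 0.981) = 0.981
β & (1 & β) = max(0, 0.981 + 0.981 − 1) = max(0, 0.962) = 0.962
So the left factor is β & (1 & β) = 0.962.
~α = 1 − 0.306 = 0.694
~~α = 1 − 0.694 = 0.306
So the right-hand bound is ~~α = 0.306.
The residuum of the Łukasiewicz t-norm gives the supremum: min(1, 1 − 0.962 + 0.306).
1 − 0.962 + 0.306 = 0.344, so t = min(1, 0.344) = 0.344.
Check: 0.962 & 0.344 = max(0, 0.306) = 0.306 ≤ 0.306.

0.344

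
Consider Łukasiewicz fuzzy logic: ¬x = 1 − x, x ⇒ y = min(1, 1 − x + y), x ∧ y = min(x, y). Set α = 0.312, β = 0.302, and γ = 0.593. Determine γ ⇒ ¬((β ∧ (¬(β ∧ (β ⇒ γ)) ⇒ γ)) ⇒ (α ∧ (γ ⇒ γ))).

β ⇒ γ = min(1, 1 − 0.302 + 0.593) = min(1, 1.291) = 1.000
β ∧ (β ⇒ γ) = min(0.302, 1.000) = 0.302
¬(β ∧ (β ⇒ γ)) = 1 − 0.302 = 0.698
¬(β ∧ (β ⇒ γ)) ⇒ γ = min(1, 1 − 0.698 + 0.593) = min(1, 0.895) = 0.895
β ∧ (¬(β ∧ (β ⇒ γ)) ⇒ γ) = min(0.302, 0.895) = 0.302
γ ⇒ γ = min(1, 1 − 0.593 + 0.593) = min(1, 1.000) = 1.000
α ∧ (γ ⇒ γ) = min(0.312, 1.000) = 0.312
(β ∧ (¬(β ∧ (β ⇒ γ)) ⇒ γ)) ⇒ (α ∧ (γ ⇒ γ)) = min(1, 1 − 0.302 + 0.312) = min(1, 1.010) = 1.000
¬((β ∧ (¬(β ∧ (β ⇒ γ)) ⇒ γ)) ⇒ (α ∧ (γ ⇒ γ))) = 1 − 1.000 = 0.000
γ ⇒ ¬((β ∧ (¬(β ∧ (β ⇒ γ)) ⇒ γ)) ⇒ (α ∧ (γ ⇒ γ))) = min(1, 1 − 0.593 + 0.000) = min(1, 0.407) = 0.407

0.407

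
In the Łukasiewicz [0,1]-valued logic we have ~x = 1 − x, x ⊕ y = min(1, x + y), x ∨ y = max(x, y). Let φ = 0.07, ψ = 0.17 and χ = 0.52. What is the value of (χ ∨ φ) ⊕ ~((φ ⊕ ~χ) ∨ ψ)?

χ ∨ φ = max(0.52, 0.07) = 0.52
~χ = 1 − 0.52 = 0.48
φ ⊕ ~χ = min(1, 0.07 + 0.48) = min(1, 0.55) = 0.55
(φ ⊕ ~χ) ∨ ψ = max(0.55, 0.17) = 0.55
~((φ ⊕ ~χ) ∨ ψ) = 1 − 0.55 = 0.45
(χ ∨ φ) ⊕ ~((φ ⊕ ~χ) ∨ ψ) = min(1, 0.52 + 0.45) = min(1, 0.97) = 0.97

0.97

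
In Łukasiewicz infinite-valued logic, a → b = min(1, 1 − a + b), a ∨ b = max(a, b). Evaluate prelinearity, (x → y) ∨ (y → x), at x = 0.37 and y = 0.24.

x → y = min(1, 1 − 0.37 + 0.24) = min(1, 0.87) = 0.87
y → x = min(1, 1 − 0.24 + 0.37) = min(1, 1.13) = 1.00
(x → y) ∨ (y → x) = max(0.87, 1.00) = 1.00
(As expected: a Ł∞-tautology — holds in every MV-chain.)

1.00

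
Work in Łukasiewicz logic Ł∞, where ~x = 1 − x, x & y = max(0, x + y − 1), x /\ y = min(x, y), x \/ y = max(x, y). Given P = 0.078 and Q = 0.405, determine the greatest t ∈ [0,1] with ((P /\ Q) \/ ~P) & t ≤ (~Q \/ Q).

P /\ Q = min(0.078, 0.405) = 0.078
~P = 1 − 0.078 = 0.922
(P /\ Q) \/ ~P = max(0.078, 0.922) = 0.922
So the left factor is (P /\ Q) \/ ~P = 0.922.
~Q = 1 − 0.405 = 0.595
~Q \/ Q = max(0.595, 0.405) = 0.595
So the right-hand bound is ~Q \/ Q = 0.595.
The residuum of the Łukasiewicz t-norm gives the supremum: min(1, 1 − 0.922 + 0.595).
1 − 0.922 + 0.595 = 0.673, so t = min(1, 0.673) = 0.673.
Check: 0.922 & 0.673 = max(0, 0.595) = 0.595 ≤ 0.595.

0.673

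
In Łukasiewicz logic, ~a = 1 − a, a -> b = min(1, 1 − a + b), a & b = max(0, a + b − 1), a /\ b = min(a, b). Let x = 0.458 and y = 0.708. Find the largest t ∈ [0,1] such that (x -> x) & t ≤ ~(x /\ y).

x -> x = min(1, 1 − 0.458 + 0.458) = min(1, 1.000) = 1.000
So the left factor is x -> x = 1.000.
x /\ y = min(0.458, 0.708) = 0.458
~(x /\ y) = 1 − 0.458 = 0.542
So the right-hand bound is ~(x /\ y) = 0.542.
The residuum of the Łukasiewicz t-norm gives the supremum: min(1, 1 − 1.000 + 0.542).
1 − 1.000 + 0.542 = 0.542, so t = min(1, 0.542) = 0.542.
Check: 1.000 & 0.542 = max(0, 0.542) = 0.542 ≤ 0.542.

0.542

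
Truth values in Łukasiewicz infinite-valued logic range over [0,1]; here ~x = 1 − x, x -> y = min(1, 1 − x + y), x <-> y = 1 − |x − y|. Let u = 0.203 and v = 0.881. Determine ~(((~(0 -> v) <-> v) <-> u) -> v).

0.035

0 -> v = min(1, 1 − 0.000 + 0.881) = min(1, 1.881) = 1.000
~(0 -> v) = 1 − 1.000 = 0.000
~(0 -> v) <-> v = 1 − |0.000 − 0.881| = 1 − 0.881 = 0.119
(~(0 -> v) <-> v) <-> u = 1 − |0.119 − 0.203| = 1 − 0.084 = 0.916
((~(0 -> v) <-> v) <-> u) -> v = min(1, 1 − 0.916 + 0.881) = min(1, 0.965) = 0.965
~(((~(0 -> v) <-> v) <-> u) -> v) = 1 − 0.965 = 0.035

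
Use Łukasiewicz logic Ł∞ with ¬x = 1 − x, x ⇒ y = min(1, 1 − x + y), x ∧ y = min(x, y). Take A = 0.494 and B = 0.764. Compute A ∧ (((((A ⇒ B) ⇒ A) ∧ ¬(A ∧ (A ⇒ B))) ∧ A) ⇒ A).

0.494

A ⇒ B = min(1, 1 − 0.494 + 0.764) = min(1, 1.270) = 1.000
(A ⇒ B) ⇒ A = min(1, 1 − 1.000 + 0.494) = min(1, 0.494) = 0.494
A ∧ (A ⇒ B) = min(0.494, 1.000) = 0.494
¬(A ∧ (A ⇒ B)) = 1 − 0.494 = 0.506
((A ⇒ B) ⇒ A) ∧ ¬(A ∧ (A ⇒ B)) = min(0.494, 0.506) = 0.494
(((A ⇒ B) ⇒ A) ∧ ¬(A ∧ (A ⇒ B))) ∧ A = min(0.494, 0.494) = 0.494
((((A ⇒ B) ⇒ A) ∧ ¬(A ∧ (A ⇒ B))) ∧ A) ⇒ A = min(1, 1 − 0.494 + 0.494) = min(1, 1.000) = 1.000
A ∧ (((((A ⇒ B) ⇒ A) ∧ ¬(A ∧ (A ⇒ B))) ∧ A) ⇒ A) = min(0.494, 1.000) = 0.494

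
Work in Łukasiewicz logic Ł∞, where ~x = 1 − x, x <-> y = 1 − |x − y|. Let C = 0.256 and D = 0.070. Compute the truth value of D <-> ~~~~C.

~C = 1 − 0.256 = 0.744
~~C = 1 − 0.744 = 0.256
~~~C = 1 − 0.256 = 0.744
~~~~C = 1 − 0.744 = 0.256
D <-> ~~~~C = 1 − |0.070 − 0.256| = 1 − 0.186 = 0.814

0.814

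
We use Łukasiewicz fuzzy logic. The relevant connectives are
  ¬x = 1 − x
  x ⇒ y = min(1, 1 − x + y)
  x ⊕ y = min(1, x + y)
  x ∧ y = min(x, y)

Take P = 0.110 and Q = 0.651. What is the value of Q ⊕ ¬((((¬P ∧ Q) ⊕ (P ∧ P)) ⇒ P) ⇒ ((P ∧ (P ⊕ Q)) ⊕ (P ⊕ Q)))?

¬P = 1 − 0.110 = 0.890
¬P ∧ Q = min(0.890, 0.651) = 0.651
P ∧ P = min(0.110, 0.110) = 0.110
(¬P ∧ Q) ⊕ (P ∧ P) = min(1, 0.651 + 0.110) = min(1, 0.761) = 0.761
((¬P ∧ Q) ⊕ (P ∧ P)) ⇒ P = min(1, 1 − 0.761 + 0.110) = min(1, 0.349) = 0.349
P ⊕ Q = min(1, 0.110 + 0.651) = min(1, 0.761) = 0.761
P ∧ (P ⊕ Q) = min(0.110, 0.761) = 0.110
(P ∧ (P ⊕ Q)) ⊕ (P ⊕ Q) = min(1, 0.110 + 0.761) = min(1, 0.871) = 0.871
(((¬P ∧ Q) ⊕ (P ∧ P)) ⇒ P) ⇒ ((P ∧ (P ⊕ Q)) ⊕ (P ⊕ Q)) = min(1, 1 − 0.349 + 0.871) = min(1, 1.522) = 1.000
¬((((¬P ∧ Q) ⊕ (P ∧ P)) ⇒ P) ⇒ ((P ∧ (P ⊕ Q)) ⊕ (P ⊕ Q))) = 1 − 1.000 = 0.000
Q ⊕ ¬((((¬P ∧ Q) ⊕ (P ∧ P)) ⇒ P) ⇒ ((P ∧ (P ⊕ Q)) ⊕ (P ⊕ Q))) = min(1, 0.651 + 0.000) = min(1, 0.651) = 0.651

0.651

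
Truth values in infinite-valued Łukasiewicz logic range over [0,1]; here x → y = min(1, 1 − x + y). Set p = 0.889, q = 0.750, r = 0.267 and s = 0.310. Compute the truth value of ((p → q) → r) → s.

0.904

p → q = min(1, 1 − 0.889 + 0.750) = min(1, 0.861) = 0.861
(p → q) → r = min(1, 1 − 0.861 + 0.267) = min(1, 0.406) = 0.406
((p → q) → r) → s = min(1, 1 − 0.406 + 0.310) = min(1, 0.904) = 0.904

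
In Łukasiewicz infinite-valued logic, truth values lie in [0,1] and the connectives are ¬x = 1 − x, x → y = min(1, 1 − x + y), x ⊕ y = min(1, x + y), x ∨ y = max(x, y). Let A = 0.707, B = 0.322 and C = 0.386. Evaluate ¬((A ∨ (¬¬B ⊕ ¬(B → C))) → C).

0.321

¬B = 1 − 0.322 = 0.678
¬¬B = 1 − 0.678 = 0.322
B → C = min(1, 1 − 0.322 + 0.386) = min(1, 1.064) = 1.000
¬(B → C) = 1 − 1.000 = 0.000
¬¬B ⊕ ¬(B → C) = min(1, 0.322 + 0.000) = min(1, 0.322) = 0.322
A ∨ (¬¬B ⊕ ¬(B → C)) = max(0.707, 0.322) = 0.707
(A ∨ (¬¬B ⊕ ¬(B → C))) → C = min(1, 1 − 0.707 + 0.386) = min(1, 0.679) = 0.679
¬((A ∨ (¬¬B ⊕ ¬(B → C))) → C) = 1 − 0.679 = 0.321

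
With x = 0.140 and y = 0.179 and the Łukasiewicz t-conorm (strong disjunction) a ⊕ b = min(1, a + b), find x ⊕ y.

x ⊕ y = min(1, 0.140 + 0.179) = min(1, 0.319) = 0.319
For comparison, the Gödel t-conorm max(a, b) would give 0.179.

0.319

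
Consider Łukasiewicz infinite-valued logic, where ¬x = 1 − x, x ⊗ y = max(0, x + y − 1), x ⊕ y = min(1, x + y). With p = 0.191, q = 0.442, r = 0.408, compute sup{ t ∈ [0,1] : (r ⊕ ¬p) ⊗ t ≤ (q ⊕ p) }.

0.633

¬p = 1 − 0.191 = 0.809
r ⊕ ¬p = min(1, 0.408 + 0.809) = min(1, 1.217) = 1.000
So the left factor is r ⊕ ¬p = 1.000.
q ⊕ p = min(1, 0.442 + 0.191) = min(1, 0.633) = 0.633
So the right-hand bound is q ⊕ p = 0.633.
The residuum of the Łukasiewicz t-norm gives the supremum: min(1, 1 − 1.000 + 0.633).
1 − 1.000 + 0.633 = 0.633, so t = min(1, 0.633) = 0.633.
Check: 1.000 ⊗ 0.633 = max(0, 0.633) = 0.633 ≤ 0.633.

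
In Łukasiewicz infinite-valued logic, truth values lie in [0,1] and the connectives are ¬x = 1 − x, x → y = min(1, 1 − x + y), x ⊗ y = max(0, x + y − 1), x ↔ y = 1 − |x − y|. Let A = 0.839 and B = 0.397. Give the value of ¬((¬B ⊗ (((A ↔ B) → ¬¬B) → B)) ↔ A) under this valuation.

0.678

¬B = 1 − 0.397 = 0.603
A ↔ B = 1 − |0.839 − 0.397| = 1 − 0.442 = 0.558
¬¬B = 1 − 0.603 = 0.397
(A ↔ B) → ¬¬B = min(1, 1 − 0.558 + 0.397) = min(1, 0.839) = 0.839
((A ↔ B) → ¬¬B) → B = min(1, 1 − 0.839 + 0.397) = min(1, 0.558) = 0.558
¬B ⊗ (((A ↔ B) → ¬¬B) → B) = max(0, 0.603 + 0.558 − 1) = max(0, 0.161) = 0.161
(¬B ⊗ (((A ↔ B) → ¬¬B) → B)) ↔ A = 1 − |0.161 − 0.839| = 1 − 0.678 = 0.322
¬((¬B ⊗ (((A ↔ B) → ¬¬B) → B)) ↔ A) = 1 − 0.322 = 0.678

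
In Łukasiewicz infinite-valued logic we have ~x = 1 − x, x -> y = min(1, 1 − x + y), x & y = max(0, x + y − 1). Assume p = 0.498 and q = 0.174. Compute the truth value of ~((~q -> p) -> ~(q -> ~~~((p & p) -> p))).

~q = 1 − 0.174 = 0.826
~q -> p = min(1, 1 − 0.826 + 0.498) = min(1, 0.672) = 0.672
p & p = max(0, 0.498 + 0.498 − 1) = max(0, -0.004) = 0.000
(p & p) -> p = min(1, 1 − 0.000 + 0.498) = min(1, 1.498) = 1.000
~((p & p) -> p) = 1 − 1.000 = 0.000
~~((p & p) -> p) = 1 − 0.000 = 1.000
~~~((p & p) -> p) = 1 − 1.000 = 0.000
q -> ~~~((p & p) -> p) = min(1, 1 − 0.174 + 0.000) = min(1, 0.826) = 0.826
~(q -> ~~~((p & p) -> p)) = 1 − 0.826 = 0.174
(~q -> p) -> ~(q -> ~~~((p & p) -> p)) = min(1, 1 − 0.672 + 0.174) = min(1, 0.502) = 0.502
~((~q -> p) -> ~(q -> ~~~((p & p) -> p))) = 1 − 0.502 = 0.498

0.498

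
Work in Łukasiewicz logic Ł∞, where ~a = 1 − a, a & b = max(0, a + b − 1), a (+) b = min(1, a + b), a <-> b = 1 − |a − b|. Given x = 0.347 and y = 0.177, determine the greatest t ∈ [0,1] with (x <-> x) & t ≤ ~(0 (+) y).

x <-> x = 1 − |0.347 − 0.347| = 1 − 0.000 = 1.000
So the left factor is x <-> x = 1.000.
0 (+) y = min(1, 0.000 + 0.177) = min(1, 0.177) = 0.177
~(0 (+) y) = 1 − 0.177 = 0.823
So the right-hand bound is ~(0 (+) y) = 0.823.
The residuum of the Łukasiewicz t-norm gives the supremum: min(1, 1 − 1.000 + 0.823).
1 − 1.000 + 0.823 = 0.823, so t = min(1, 0.823) = 0.823.
Check: 1.000 & 0.823 = max(0, 0.823) = 0.823 ≤ 0.823.

0.823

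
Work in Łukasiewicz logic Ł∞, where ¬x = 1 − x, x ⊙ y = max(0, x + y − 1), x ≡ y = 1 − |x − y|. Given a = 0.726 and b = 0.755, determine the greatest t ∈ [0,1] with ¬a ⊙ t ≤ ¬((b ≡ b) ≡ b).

0.971

¬a = 1 − 0.726 = 0.274
So the left factor is ¬a = 0.274.
b ≡ b = 1 − |0.755 − 0.755| = 1 − 0.000 = 1.000
(b ≡ b) ≡ b = 1 − |1.000 − 0.755| = 1 − 0.245 = 0.755
¬((b ≡ b) ≡ b) = 1 − 0.755 = 0.245
So the right-hand bound is ¬((b ≡ b) ≡ b) = 0.245.
The residuum of the Łukasiewicz t-norm gives the supremum: min(1, 1 − 0.274 + 0.245).
1 − 0.274 + 0.245 = 0.971, so t = min(1, 0.971) = 0.971.
Check: 0.274 ⊙ 0.971 = max(0, 0.245) = 0.245 ≤ 0.245.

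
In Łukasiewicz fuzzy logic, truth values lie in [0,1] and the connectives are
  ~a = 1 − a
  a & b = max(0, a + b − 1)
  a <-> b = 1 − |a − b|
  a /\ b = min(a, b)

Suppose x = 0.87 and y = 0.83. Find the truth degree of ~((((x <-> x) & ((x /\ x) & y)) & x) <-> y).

x <-> x = 1 − |0.87 − 0.87| = 1 − 0.00 = 1.00
x /\ x = min(0.87, 0.87) = 0.87
(x /\ x) & y = max(0, 0.87 + 0.83 − 1) = max(0, 0.70) = 0.70
(x <-> x) & ((x /\ x) & y) = max(0, 1.00 + 0.70 − 1) = max(0, 0.70) = 0.70
((x <-> x) & ((x /\ x) & y)) & x = max(0, 0.70 + 0.87 − 1) = max(0, 0.57) = 0.57
(((x <-> x) & ((x /\ x) & y)) & x) <-> y = 1 − |0.57 − 0.83| = 1 − 0.26 = 0.74
~((((x <-> x) & ((x /\ x) & y)) & x) <-> y) = 1 − 0.74 = 0.26

0.26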